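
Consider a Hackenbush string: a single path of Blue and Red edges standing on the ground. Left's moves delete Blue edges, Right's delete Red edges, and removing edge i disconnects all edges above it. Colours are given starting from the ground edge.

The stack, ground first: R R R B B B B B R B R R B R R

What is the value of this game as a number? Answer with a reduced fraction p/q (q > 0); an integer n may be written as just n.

-8375/4096

Prefix values for R R R B B B B B R B R R B R R via {L|R} + simplicity:
v_1 [R]  L=[∅]  R=[0]  — -1
v_2 [RR]  L=[∅]  R=[-1,0]  — -2
v_3 [RRR]  L=[∅]  R=[-2,-1,0]  — -3
v_4 [RRRB]  L=[-3]  R=[-2,-1,0]  — -5/2
v_5 [RRRBB]  L=[-3,-5/2]  R=[-2,-1,0]  — -9/4
v_6 [RRRBBB]  L=[-3,-5/2,-9/4]  R=[-2,-1,0]  — -17/8
v_7 [RRRBBBB]  L=[-3,-5/2,-9/4,-17/8]  R=[-2,-1,0]  — -33/16
v_8 [RRRBBBBB]  L=[-3,-5/2,-9/4,-17/8,-33/16]  R=[-2,-1,0]  — -65/32
v_9 [RRRBBBBBR]  L=[-3,-5/2,-9/4,-17/8,-33/16]  R=[-65/32,-2,-1,0]  — -131/64
v_10 [RRRBBBBBRB]  L=[-3,-5/2,-9/4,-17/8,-33/16,-131/64]  R=[-65/32,-2,-1,0]  — -261/128
v_11 [RRRBBBBBRBR]  L=[-3,-5/2,-9/4,-17/8,-33/16,-131/64]  R=[-261/128,-65/32,-2,-1,0]  — -523/256
v_12 [RRRBBBBBRBRR]  L=[-3,-5/2,-9/4,-17/8,-33/16,-131/64]  R=[-523/256,-261/128,-65/32,-2,-1,0]  — -1047/512
v_13 [RRRBBBBBRBRRB]  L=[-3,-5/2,-9/4,-17/8,-33/16,-131/64,-1047/512]  R=[-523/256,-261/128,-65/32,-2,-1,0]  — -2093/1024
v_14 [RRRBBBBBRBRRBR]  L=[-3,-5/2,-9/4,-17/8,-33/16,-131/64,-1047/512]  R=[-2093/1024,-523/256,-261/128,-65/32,-2,-1,0]  — -4187/2048
v_15 [RRRBBBBBRBRRBRR]  L=[-3,-5/2,-9/4,-17/8,-33/16,-131/64,-1047/512]  R=[-4187/2048,-2093/1024,-523/256,-261/128,-65/32,-2,-1,0]  — -8375/4096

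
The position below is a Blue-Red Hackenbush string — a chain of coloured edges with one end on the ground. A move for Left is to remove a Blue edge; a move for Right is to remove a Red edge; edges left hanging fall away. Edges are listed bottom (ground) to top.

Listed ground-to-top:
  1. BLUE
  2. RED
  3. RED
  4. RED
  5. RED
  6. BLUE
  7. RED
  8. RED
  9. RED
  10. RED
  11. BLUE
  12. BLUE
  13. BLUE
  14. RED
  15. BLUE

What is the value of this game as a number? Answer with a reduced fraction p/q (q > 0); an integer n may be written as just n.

step 1: add BLUE to get B; options L={ 0 } R={ (no moves) } so 1
step 2: add RED to get BR; options L={ 0 } R={ 1 } so 1/2
step 3: add RED to get BRR; options L={ 0 } R={ 1/2 1 } so 1/4
step 4: add RED to get BRRR; options L={ 0 } R={ 1/4 1/2 1 } so 1/8
step 5: add RED to get BRRRR; options L={ 0 } R={ 1/8 1/4 1/2 1 } so 1/16
step 6: add BLUE to get BRRRRB; options L={ 0 1/16 } R={ 1/8 1/4 1/2 1 } so 3/32
step 7: add RED to get BRRRRBR; options L={ 0 1/16 } R={ 3/32 1/8 1/4 1/2 1 } so 5/64
step 8: add RED to get BRRRRBRR; options L={ 0 1/16 } R={ 5/64 3/32 1/8 1/4 1/2 1 } so 9/128
step 9: add RED to get BRRRRBRRR; options L={ 0 1/16 } R={ 9/128 5/64 3/32 1/8 1/4 1/2 1 } so 17/256
step 10: add RED to get BRRRRBRRRR; options L={ 0 1/16 } R={ 17/256 9/128 5/64 3/32 1/8 1/4 1/2 1 } so 33/512
step 11: add BLUE to get BRRRRBRRRRB; options L={ 0 1/16 33/512 } R={ 17/256 9/128 5/64 3/32 1/8 1/4 1/2 1 } so 67/1024
step 12: add BLUE to get BRRRRBRRRRBB; options L={ 0 1/16 33/512 67/1024 } R={ 17/256 9/128 5/64 3/32 1/8 1/4 1/2 1 } so 135/2048
step 13: add BLUE to get BRRRRBRRRRBBB; options L={ 0 1/16 33/512 67/1024 135/2048 } R={ 17/256 9/128 5/64 3/32 1/8 1/4 1/2 1 } so 271/4096
step 14: add RED to get BRRRRBRRRRBBBR; options L={ 0 1/16 33/512 67/1024 135/2048 } R={ 271/4096 17/256 9/128 5/64 3/32 1/8 1/4 1/2 1 } so 541/8192
step 15: add BLUE to get BRRRRBRRRRBBBRB; options L={ 0 1/16 33/512 67/1024 135/2048 541/8192 } R={ 271/4096 17/256 9/128 5/64 3/32 1/8 1/4 1/2 1 } so 1083/16384

1083/16384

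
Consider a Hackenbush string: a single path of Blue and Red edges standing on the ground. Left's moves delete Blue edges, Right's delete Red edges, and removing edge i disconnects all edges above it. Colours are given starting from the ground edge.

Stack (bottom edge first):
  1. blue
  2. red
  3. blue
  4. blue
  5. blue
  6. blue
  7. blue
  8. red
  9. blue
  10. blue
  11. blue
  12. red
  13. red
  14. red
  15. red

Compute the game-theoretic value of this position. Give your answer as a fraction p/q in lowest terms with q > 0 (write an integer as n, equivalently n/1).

Prefix values for blue red blue blue blue blue blue red blue blue blue red red red red via {L|R} + simplicity:
b: Left { 0 }, Right { — } — simplest 1
br: Left { 0 }, Right { 1 } — simplest 1/2
brb: Left { 0, 1/2 }, Right { 1 } — simplest 3/4
brbb: Left { 0, 1/2, 3/4 }, Right { 1 } — simplest 7/8
brbbb: Left { 0, 1/2, 3/4, 7/8 }, Right { 1 } — simplest 15/16
brbbbb: Left { 0, 1/2, 3/4, 7/8, 15/16 }, Right { 1 } — simplest 31/32
brbbbbb: Left { 0, 1/2, 3/4, 7/8, 15/16, 31/32 }, Right { 1 } — simplest 63/64
brbbbbbr: Left { 0, 1/2, 3/4, 7/8, 15/16, 31/32 }, Right { 63/64, 1 } — simplest 125/128
brbbbbbrb: Left { 0, 1/2, 3/4, 7/8, 15/16, 31/32, 125/128 }, Right { 63/64, 1 } — simplest 251/256
brbbbbbrbb: Left { 0, 1/2, 3/4, 7/8, 15/16, 31/32, 125/128, 251/256 }, Right { 63/64, 1 } — simplest 503/512
brbbbbbrbbb: Left { 0, 1/2, 3/4, 7/8, 15/16, 31/32, 125/128, 251/256, 503/512 }, Right { 63/64, 1 } — simplest 1007/1024
brbbbbbrbbbr: Left { 0, 1/2, 3/4, 7/8, 15/16, 31/32, 125/128, 251/256, 503/512 }, Right { 1007/1024, 63/64, 1 } — simplest 2013/2048
brbbbbbrbbbrr: Left { 0, 1/2, 3/4, 7/8, 15/16, 31/32, 125/128, 251/256, 503/512 }, Right { 2013/2048, 1007/1024, 63/64, 1 } — simplest 4025/4096
brbbbbbrbbbrrr: Left { 0, 1/2, 3/4, 7/8, 15/16, 31/32, 125/128, 251/256, 503/512 }, Right { 4025/4096, 2013/2048, 1007/1024, 63/64, 1 } — simplest 8049/8192
brbbbbbrbbbrrrr: Left { 0, 1/2, 3/4, 7/8, 15/16, 31/32, 125/128, 251/256, 503/512 }, Right { 8049/8192, 4025/4096, 2013/2048, 1007/1024, 63/64, 1 } — simplest 16097/16384

16097/16384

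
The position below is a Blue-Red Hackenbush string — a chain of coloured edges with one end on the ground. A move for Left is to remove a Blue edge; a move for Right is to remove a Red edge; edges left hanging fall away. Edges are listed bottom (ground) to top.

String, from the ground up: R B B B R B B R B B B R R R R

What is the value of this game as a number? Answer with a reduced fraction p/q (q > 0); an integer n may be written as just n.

-2335/16384

Recurse on prefixes of the 15-edge string R B B B R B B R B B B R R R R:
R: Left { (no moves) }, Right { 0 } → simplest -1
RB: Left { -1 }, Right { 0 } → simplest -1/2
RBB: Left { -1, -1/2 }, Right { 0 } → simplest -1/4
RBBB: Left { -1, -1/2, -1/4 }, Right { 0 } → simplest -1/8
RBBBR: Left { -1, -1/2, -1/4 }, Right { -1/8, 0 } → simplest -3/16
RBBBRB: Left { -1, -1/2, -1/4, -3/16 }, Right { -1/8, 0 } → simplest -5/32
RBBBRBB: Left { -1, -1/2, -1/4, -3/16, -5/32 }, Right { -1/8, 0 } → simplest -9/64
RBBBRBBR: Left { -1, -1/2, -1/4, -3/16, -5/32 }, Right { -9/64, -1/8, 0 } → simplest -19/128
RBBBRBBRB: Left { -1, -1/2, -1/4, -3/16, -5/32, -19/128 }, Right { -9/64, -1/8, 0 } → simplest -37/256
RBBBRBBRBB: Left { -1, -1/2, -1/4, -3/16, -5/32, -19/128, -37/256 }, Right { -9/64, -1/8, 0 } → simplest -73/512
RBBBRBBRBBB: Left { -1, -1/2, -1/4, -3/16, -5/32, -19/128, -37/256, -73/512 }, Right { -9/64, -1/8, 0 } → simplest -145/1024
RBBBRBBRBBBR: Left { -1, -1/2, -1/4, -3/16, -5/32, -19/128, -37/256, -73/512 }, Right { -145/1024, -9/64, -1/8, 0 } → simplest -291/2048
RBBBRBBRBBBRR: Left { -1, -1/2, -1/4, -3/16, -5/32, -19/128, -37/256, -73/512 }, Right { -291/2048, -145/1024, -9/64, -1/8, 0 } → simplest -583/4096
RBBBRBBRBBBRRR: Left { -1, -1/2, -1/4, -3/16, -5/32, -19/128, -37/256, -73/512 }, Right { -583/4096, -291/2048, -145/1024, -9/64, -1/8, 0 } → simplest -1167/8192
RBBBRBBRBBBRRRR: Left { -1, -1/2, -1/4, -3/16, -5/32, -19/128, -37/256, -73/512 }, Right { -1167/8192, -583/4096, -291/2048, -145/1024, -9/64, -1/8, 0 } → simplest -2335/16384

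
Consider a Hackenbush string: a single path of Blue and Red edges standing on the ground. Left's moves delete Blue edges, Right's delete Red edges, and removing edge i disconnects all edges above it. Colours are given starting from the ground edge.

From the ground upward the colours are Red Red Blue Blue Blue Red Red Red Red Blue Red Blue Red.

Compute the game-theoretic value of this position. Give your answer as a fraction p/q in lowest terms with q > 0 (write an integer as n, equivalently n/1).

Prefix values for Red Red Blue Blue Blue Red Red Red Red Blue Red Blue Red via {L|R} + simplicity:
v_1 [R]  L=[none]  R=[0]  → -1
v_2 [RR]  L=[none]  R=[-1,0]  → -2
v_3 [RRB]  L=[-2]  R=[-1,0]  → -3/2
v_4 [RRBB]  L=[-2,-3/2]  R=[-1,0]  → -5/4
v_5 [RRBBB]  L=[-2,-3/2,-5/4]  R=[-1,0]  → -9/8
v_6 [RRBBBR]  L=[-2,-3/2,-5/4]  R=[-9/8,-1,0]  → -19/16
v_7 [RRBBBRR]  L=[-2,-3/2,-5/4]  R=[-19/16,-9/8,-1,0]  → -39/32
v_8 [RRBBBRRR]  L=[-2,-3/2,-5/4]  R=[-39/32,-19/16,-9/8,-1,0]  → -79/64
v_9 [RRBBBRRRR]  L=[-2,-3/2,-5/4]  R=[-79/64,-39/32,-19/16,-9/8,-1,0]  → -159/128
v_10 [RRBBBRRRRB]  L=[-2,-3/2,-5/4,-159/128]  R=[-79/64,-39/32,-19/16,-9/8,-1,0]  → -317/256
v_11 [RRBBBRRRRBR]  L=[-2,-3/2,-5/4,-159/128]  R=[-317/256,-79/64,-39/32,-19/16,-9/8,-1,0]  → -635/512
v_12 [RRBBBRRRRBRB]  L=[-2,-3/2,-5/4,-159/128,-635/512]  R=[-317/256,-79/64,-39/32,-19/16,-9/8,-1,0]  → -1269/1024
v_13 [RRBBBRRRRBRBR]  L=[-2,-3/2,-5/4,-159/128,-635/512]  R=[-1269/1024,-317/256,-79/64,-39/32,-19/16,-9/8,-1,0]  → -2539/2048

-2539/2048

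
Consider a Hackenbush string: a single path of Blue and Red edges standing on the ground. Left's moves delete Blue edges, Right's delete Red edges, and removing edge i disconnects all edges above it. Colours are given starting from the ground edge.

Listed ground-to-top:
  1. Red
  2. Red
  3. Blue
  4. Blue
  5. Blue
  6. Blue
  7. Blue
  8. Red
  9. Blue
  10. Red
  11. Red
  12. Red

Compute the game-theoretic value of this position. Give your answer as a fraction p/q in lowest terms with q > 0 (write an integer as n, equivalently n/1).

-1071/1024

Recurse on prefixes of the 12-edge string Red Red Blue Blue Blue Blue Blue Red Blue Red Red Red:
R: Left { · }, Right { 0 } ⇒ simplest -1
RR: Left { · }, Right { -1,0 } ⇒ simplest -2
RRB: Left { -2 }, Right { -1,0 } ⇒ simplest -3/2
RRBB: Left { -2,-3/2 }, Right { -1,0 } ⇒ simplest -5/4
RRBBB: Left { -2,-3/2,-5/4 }, Right { -1,0 } ⇒ simplest -9/8
RRBBBB: Left { -2,-3/2,-5/4,-9/8 }, Right { -1,0 } ⇒ simplest -17/16
RRBBBBB: Left { -2,-3/2,-5/4,-9/8,-17/16 }, Right { -1,0 } ⇒ simplest -33/32
RRBBBBBR: Left { -2,-3/2,-5/4,-9/8,-17/16 }, Right { -33/32,-1,0 } ⇒ simplest -67/64
RRBBBBBRB: Left { -2,-3/2,-5/4,-9/8,-17/16,-67/64 }, Right { -33/32,-1,0 } ⇒ simplest -133/128
RRBBBBBRBR: Left { -2,-3/2,-5/4,-9/8,-17/16,-67/64 }, Right { -133/128,-33/32,-1,0 } ⇒ simplest -267/256
RRBBBBBRBRR: Left { -2,-3/2,-5/4,-9/8,-17/16,-67/64 }, Right { -267/256,-133/128,-33/32,-1,0 } ⇒ simplest -535/512
RRBBBBBRBRRR: Left { -2,-3/2,-5/4,-9/8,-17/16,-67/64 }, Right { -535/512,-267/256,-133/128,-33/32,-1,0 } ⇒ simplest -1071/1024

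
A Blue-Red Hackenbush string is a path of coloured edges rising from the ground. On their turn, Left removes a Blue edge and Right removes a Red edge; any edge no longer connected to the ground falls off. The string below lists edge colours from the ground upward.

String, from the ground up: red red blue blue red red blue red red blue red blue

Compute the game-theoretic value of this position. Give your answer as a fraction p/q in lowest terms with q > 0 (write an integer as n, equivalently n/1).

-1461/1024

Recurse on prefixes of the 12-edge string red red blue blue red red blue red red blue red blue:
1 of 12 · r · max L −∞ · min R 0 → -1
2 of 12 · rr · max L −∞ · min R -1 → -2
3 of 12 · rrb · max L -2 · min R -1 → -3/2
4 of 12 · rrbb · max L -3/2 · min R -1 → -5/4
5 of 12 · rrbbr · max L -3/2 · min R -5/4 → -11/8
6 of 12 · rrbbrr · max L -3/2 · min R -11/8 → -23/16
7 of 12 · rrbbrrb · max L -23/16 · min R -11/8 → -45/32
8 of 12 · rrbbrrbr · max L -23/16 · min R -45/32 → -91/64
9 of 12 · rrbbrrbrr · max L -23/16 · min R -91/64 → -183/128
10 of 12 · rrbbrrbrrb · max L -183/128 · min R -91/64 → -365/256
11 of 12 · rrbbrrbrrbr · max L -183/128 · min R -365/256 → -731/512
12 of 12 · rrbbrrbrrbrb · max L -731/512 · min R -365/256 → -1461/1024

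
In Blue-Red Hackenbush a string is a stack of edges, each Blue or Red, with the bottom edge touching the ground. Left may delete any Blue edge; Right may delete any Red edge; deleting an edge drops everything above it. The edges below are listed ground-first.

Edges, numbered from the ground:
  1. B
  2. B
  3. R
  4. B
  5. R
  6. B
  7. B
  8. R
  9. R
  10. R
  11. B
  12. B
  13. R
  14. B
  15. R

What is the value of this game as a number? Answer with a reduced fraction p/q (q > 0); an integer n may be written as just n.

Prefix values for B B R B R B B R R R B B R B R via {L|R} + simplicity:
step 1: add B to get B; options L={ 0 } R={ none } so 1
step 2: add B to get BB; options L={ 0; 1 } R={ none } so 2
step 3: add R to get BBR; options L={ 0; 1 } R={ 2 } so 3/2
step 4: add B to get BBRB; options L={ 0; 1; 3/2 } R={ 2 } so 7/4
step 5: add R to get BBRBR; options L={ 0; 1; 3/2 } R={ 7/4; 2 } so 13/8
step 6: add B to get BBRBRB; options L={ 0; 1; 3/2; 13/8 } R={ 7/4; 2 } so 27/16
step 7: add B to get BBRBRBB; options L={ 0; 1; 3/2; 13/8; 27/16 } R={ 7/4; 2 } so 55/32
step 8: add R to get BBRBRBBR; options L={ 0; 1; 3/2; 13/8; 27/16 } R={ 55/32; 7/4; 2 } so 109/64
step 9: add R to get BBRBRBBRR; options L={ 0; 1; 3/2; 13/8; 27/16 } R={ 109/64; 55/32; 7/4; 2 } so 217/128
step 10: add R to get BBRBRBBRRR; options L={ 0; 1; 3/2; 13/8; 27/16 } R={ 217/128; 109/64; 55/32; 7/4; 2 } so 433/256
step 11: add B to get BBRBRBBRRRB; options L={ 0; 1; 3/2; 13/8; 27/16; 433/256 } R={ 217/128; 109/64; 55/32; 7/4; 2 } so 867/512
step 12: add B to get BBRBRBBRRRBB; options L={ 0; 1; 3/2; 13/8; 27/16; 433/256; 867/512 } R={ 217/128; 109/64; 55/32; 7/4; 2 } so 1735/1024
step 13: add R to get BBRBRBBRRRBBR; options L={ 0; 1; 3/2; 13/8; 27/16; 433/256; 867/512 } R={ 1735/1024; 217/128; 109/64; 55/32; 7/4; 2 } so 3469/2048
step 14: add B to get BBRBRBBRRRBBRB; options L={ 0; 1; 3/2; 13/8; 27/16; 433/256; 867/512; 3469/2048 } R={ 1735/1024; 217/128; 109/64; 55/32; 7/4; 2 } so 6939/4096
step 15: add R to get BBRBRBBRRRBBRBR; options L={ 0; 1; 3/2; 13/8; 27/16; 433/256; 867/512; 3469/2048 } R={ 6939/4096; 1735/1024; 217/128; 109/64; 55/32; 7/4; 2 } so 13877/8192

13877/8192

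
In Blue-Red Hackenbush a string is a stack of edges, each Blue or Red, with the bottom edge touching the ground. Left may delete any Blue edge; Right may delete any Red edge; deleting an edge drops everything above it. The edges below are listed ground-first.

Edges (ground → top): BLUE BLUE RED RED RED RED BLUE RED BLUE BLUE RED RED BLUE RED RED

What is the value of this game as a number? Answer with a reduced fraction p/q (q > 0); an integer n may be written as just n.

Prefix values for BLUE BLUE RED RED RED RED BLUE RED BLUE BLUE RED RED BLUE RED RED via {L|R} + simplicity:
step 1: add BLUE to get B; options L={ 0 } R={ (no moves) } => 1
step 2: add BLUE to get BB; options L={ 0,1 } R={ (no moves) } => 2
step 3: add RED to get BBR; options L={ 0,1 } R={ 2 } => 3/2
step 4: add RED to get BBRR; options L={ 0,1 } R={ 3/2,2 } => 5/4
step 5: add RED to get BBRRR; options L={ 0,1 } R={ 5/4,3/2,2 } => 9/8
step 6: add RED to get BBRRRR; options L={ 0,1 } R={ 9/8,5/4,3/2,2 } => 17/16
step 7: add BLUE to get BBRRRRB; options L={ 0,1,17/16 } R={ 9/8,5/4,3/2,2 } => 35/32
step 8: add RED to get BBRRRRBR; options L={ 0,1,17/16 } R={ 35/32,9/8,5/4,3/2,2 } => 69/64
step 9: add BLUE to get BBRRRRBRB; options L={ 0,1,17/16,69/64 } R={ 35/32,9/8,5/4,3/2,2 } => 139/128
step 10: add BLUE to get BBRRRRBRBB; options L={ 0,1,17/16,69/64,139/128 } R={ 35/32,9/8,5/4,3/2,2 } => 279/256
step 11: add RED to get BBRRRRBRBBR; options L={ 0,1,17/16,69/64,139/128 } R={ 279/256,35/32,9/8,5/4,3/2,2 } => 557/512
step 12: add RED to get BBRRRRBRBBRR; options L={ 0,1,17/16,69/64,139/128 } R={ 557/512,279/256,35/32,9/8,5/4,3/2,2 } => 1113/1024
step 13: add BLUE to get BBRRRRBRBBRRB; options L={ 0,1,17/16,69/64,139/128,1113/1024 } R={ 557/512,279/256,35/32,9/8,5/4,3/2,2 } => 2227/2048
step 14: add RED to get BBRRRRBRBBRRBR; options L={ 0,1,17/16,69/64,139/128,1113/1024 } R={ 2227/2048,557/512,279/256,35/32,9/8,5/4,3/2,2 } => 4453/4096
step 15: add RED to get BBRRRRBRBBRRBRR; options L={ 0,1,17/16,69/64,139/128,1113/1024 } R={ 4453/4096,2227/2048,557/512,279/256,35/32,9/8,5/4,3/2,2 } => 8905/8192

8905/8192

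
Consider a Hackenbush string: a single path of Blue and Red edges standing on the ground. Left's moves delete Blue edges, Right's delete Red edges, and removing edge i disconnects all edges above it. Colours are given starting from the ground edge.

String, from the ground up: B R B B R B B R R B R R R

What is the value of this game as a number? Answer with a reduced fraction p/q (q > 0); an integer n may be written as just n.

3473/4096

Build v(s[:k]) for k = 1..13, string s = B R B B R B B R R B R R R.
v_1 [B]  L=[0]  R=[]  -> 1
v_2 [BR]  L=[0]  R=[1]  -> 1/2
v_3 [BRB]  L=[0 1/2]  R=[1]  -> 3/4
v_4 [BRBB]  L=[0 1/2 3/4]  R=[1]  -> 7/8
v_5 [BRBBR]  L=[0 1/2 3/4]  R=[7/8 1]  -> 13/16
v_6 [BRBBRB]  L=[0 1/2 3/4 13/16]  R=[7/8 1]  -> 27/32
v_7 [BRBBRBB]  L=[0 1/2 3/4 13/16 27/32]  R=[7/8 1]  -> 55/64
v_8 [BRBBRBBR]  L=[0 1/2 3/4 13/16 27/32]  R=[55/64 7/8 1]  -> 109/128
v_9 [BRBBRBBRR]  L=[0 1/2 3/4 13/16 27/32]  R=[109/128 55/64 7/8 1]  -> 217/256
v_10 [BRBBRBBRRB]  L=[0 1/2 3/4 13/16 27/32 217/256]  R=[109/128 55/64 7/8 1]  -> 435/512
v_11 [BRBBRBBRRBR]  L=[0 1/2 3/4 13/16 27/32 217/256]  R=[435/512 109/128 55/64 7/8 1]  -> 869/1024
v_12 [BRBBRBBRRBRR]  L=[0 1/2 3/4 13/16 27/32 217/256]  R=[869/1024 435/512 109/128 55/64 7/8 1]  -> 1737/2048
v_13 [BRBBRBBRRBRRR]  L=[0 1/2 3/4 13/16 27/32 217/256]  R=[1737/2048 869/1024 435/512 109/128 55/64 7/8 1]  -> 3473/4096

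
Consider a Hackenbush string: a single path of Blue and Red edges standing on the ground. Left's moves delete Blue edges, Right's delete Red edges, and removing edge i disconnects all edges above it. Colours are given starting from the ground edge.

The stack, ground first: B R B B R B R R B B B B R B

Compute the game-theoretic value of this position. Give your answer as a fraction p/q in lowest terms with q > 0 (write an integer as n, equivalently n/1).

6779/8192

edge 1 of 14 (B): { 0 | — } → 1
edge 2 of 14 (R): { 0 | 1 } → 1/2
edge 3 of 14 (B): { 0 1/2 | 1 } → 3/4
edge 4 of 14 (B): { 0 1/2 3/4 | 1 } → 7/8
edge 5 of 14 (R): { 0 1/2 3/4 | 7/8 1 } → 13/16
edge 6 of 14 (B): { 0 1/2 3/4 13/16 | 7/8 1 } → 27/32
edge 7 of 14 (R): { 0 1/2 3/4 13/16 | 27/32 7/8 1 } → 53/64
edge 8 of 14 (R): { 0 1/2 3/4 13/16 | 53/64 27/32 7/8 1 } → 105/128
edge 9 of 14 (B): { 0 1/2 3/4 13/16 105/128 | 53/64 27/32 7/8 1 } → 211/256
edge 10 of 14 (B): { 0 1/2 3/4 13/16 105/128 211/256 | 53/64 27/32 7/8 1 } → 423/512
edge 11 of 14 (B): { 0 1/2 3/4 13/16 105/128 211/256 423/512 | 53/64 27/32 7/8 1 } → 847/1024
edge 12 of 14 (B): { 0 1/2 3/4 13/16 105/128 211/256 423/512 847/1024 | 53/64 27/32 7/8 1 } → 1695/2048
edge 13 of 14 (R): { 0 1/2 3/4 13/16 105/128 211/256 423/512 847/1024 | 1695/2048 53/64 27/32 7/8 1 } → 3389/4096
edge 14 of 14 (B): { 0 1/2 3/4 13/16 105/128 211/256 423/512 847/1024 3389/4096 | 1695/2048 53/64 27/32 7/8 1 } → 6779/8192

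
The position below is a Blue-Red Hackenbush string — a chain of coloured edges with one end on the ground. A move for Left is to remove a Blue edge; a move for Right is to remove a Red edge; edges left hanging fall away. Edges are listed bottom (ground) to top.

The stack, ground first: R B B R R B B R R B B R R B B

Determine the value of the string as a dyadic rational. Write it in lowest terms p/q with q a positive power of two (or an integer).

-6553/16384

Recurse on prefixes of the 15-edge string R B B R R B B R R B B R R B B:
G_1 [R]  L=[·]  R=[0]  → -1
G_2 [RB]  L=[-1]  R=[0]  → -1/2
G_3 [RBB]  L=[-1 -1/2]  R=[0]  → -1/4
G_4 [RBBR]  L=[-1 -1/2]  R=[-1/4 0]  → -3/8
G_5 [RBBRR]  L=[-1 -1/2]  R=[-3/8 -1/4 0]  → -7/16
G_6 [RBBRRB]  L=[-1 -1/2 -7/16]  R=[-3/8 -1/4 0]  → -13/32
G_7 [RBBRRBB]  L=[-1 -1/2 -7/16 -13/32]  R=[-3/8 -1/4 0]  → -25/64
G_8 [RBBRRBBR]  L=[-1 -1/2 -7/16 -13/32]  R=[-25/64 -3/8 -1/4 0]  → -51/128
G_9 [RBBRRBBRR]  L=[-1 -1/2 -7/16 -13/32]  R=[-51/128 -25/64 -3/8 -1/4 0]  → -103/256
G_10 [RBBRRBBRRB]  L=[-1 -1/2 -7/16 -13/32 -103/256]  R=[-51/128 -25/64 -3/8 -1/4 0]  → -205/512
G_11 [RBBRRBBRRBB]  L=[-1 -1/2 -7/16 -13/32 -103/256 -205/512]  R=[-51/128 -25/64 -3/8 -1/4 0]  → -409/1024
G_12 [RBBRRBBRRBBR]  L=[-1 -1/2 -7/16 -13/32 -103/256 -205/512]  R=[-409/1024 -51/128 -25/64 -3/8 -1/4 0]  → -819/2048
G_13 [RBBRRBBRRBBRR]  L=[-1 -1/2 -7/16 -13/32 -103/256 -205/512]  R=[-819/2048 -409/1024 -51/128 -25/64 -3/8 -1/4 0]  → -1639/4096
G_14 [RBBRRBBRRBBRRB]  L=[-1 -1/2 -7/16 -13/32 -103/256 -205/512 -1639/4096]  R=[-819/2048 -409/1024 -51/128 -25/64 -3/8 -1/4 0]  → -3277/8192
G_15 [RBBRRBBRRBBRRBB]  L=[-1 -1/2 -7/16 -13/32 -103/256 -205/512 -1639/4096 -3277/8192]  R=[-819/2048 -409/1024 -51/128 -25/64 -3/8 -1/4 0]  → -6553/16384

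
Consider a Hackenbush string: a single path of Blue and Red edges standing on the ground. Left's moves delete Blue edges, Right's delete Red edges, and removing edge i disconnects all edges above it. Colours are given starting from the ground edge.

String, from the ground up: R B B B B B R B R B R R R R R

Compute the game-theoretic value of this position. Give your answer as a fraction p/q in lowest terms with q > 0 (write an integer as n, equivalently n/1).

Build g(s[:k]) for k = 1..15, string s = R B B B B B R B R B R R R R R.
edge 1 of 15 (R): { none | 0 } so -1
edge 2 of 15 (B): { -1 | 0 } so -1/2
edge 3 of 15 (B): { -1, -1/2 | 0 } so -1/4
edge 4 of 15 (B): { -1, -1/2, -1/4 | 0 } so -1/8
edge 5 of 15 (B): { -1, -1/2, -1/4, -1/8 | 0 } so -1/16
edge 6 of 15 (B): { -1, -1/2, -1/4, -1/8, -1/16 | 0 } so -1/32
edge 7 of 15 (R): { -1, -1/2, -1/4, -1/8, -1/16 | -1/32, 0 } so -3/64
edge 8 of 15 (B): { -1, -1/2, -1/4, -1/8, -1/16, -3/64 | -1/32, 0 } so -5/128
edge 9 of 15 (R): { -1, -1/2, -1/4, -1/8, -1/16, -3/64 | -5/128, -1/32, 0 } so -11/256
edge 10 of 15 (B): { -1, -1/2, -1/4, -1/8, -1/16, -3/64, -11/256 | -5/128, -1/32, 0 } so -21/512
edge 11 of 15 (R): { -1, -1/2, -1/4, -1/8, -1/16, -3/64, -11/256 | -21/512, -5/128, -1/32, 0 } so -43/1024
edge 12 of 15 (R): { -1, -1/2, -1/4, -1/8, -1/16, -3/64, -11/256 | -43/1024, -21/512, -5/128, -1/32, 0 } so -87/2048
edge 13 of 15 (R): { -1, -1/2, -1/4, -1/8, -1/16, -3/64, -11/256 | -87/2048, -43/1024, -21/512, -5/128, -1/32, 0 } so -175/4096
edge 14 of 15 (R): { -1, -1/2, -1/4, -1/8, -1/16, -3/64, -11/256 | -175/4096, -87/2048, -43/1024, -21/512, -5/128, -1/32, 0 } so -351/8192
edge 15 of 15 (R): { -1, -1/2, -1/4, -1/8, -1/16, -3/64, -11/256 | -351/8192, -175/4096, -87/2048, -43/1024, -21/512, -5/128, -1/32, 0 } so -703/16384

-703/16384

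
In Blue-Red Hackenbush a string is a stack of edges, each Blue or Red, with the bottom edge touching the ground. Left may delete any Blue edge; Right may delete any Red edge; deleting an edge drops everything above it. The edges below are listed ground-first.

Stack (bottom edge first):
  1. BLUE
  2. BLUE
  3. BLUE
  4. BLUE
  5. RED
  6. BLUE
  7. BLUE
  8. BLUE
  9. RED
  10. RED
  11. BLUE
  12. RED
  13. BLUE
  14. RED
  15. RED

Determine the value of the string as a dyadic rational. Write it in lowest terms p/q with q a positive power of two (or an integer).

7977/2048

Build g(s[:k]) for k = 1..15, string s = BLUE BLUE BLUE BLUE RED BLUE BLUE BLUE RED RED BLUE RED BLUE RED RED.
g(B) = { 0 | none } => 1
g(BB) = { 0 1 | none } => 2
g(BBB) = { 0 1 2 | none } => 3
g(BBBB) = { 0 1 2 3 | none } => 4
g(BBBBR) = { 0 1 2 3 | 4 } => 7/2
g(BBBBRB) = { 0 1 2 3 7/2 | 4 } => 15/4
g(BBBBRBB) = { 0 1 2 3 7/2 15/4 | 4 } => 31/8
g(BBBBRBBB) = { 0 1 2 3 7/2 15/4 31/8 | 4 } => 63/16
g(BBBBRBBBR) = { 0 1 2 3 7/2 15/4 31/8 | 63/16 4 } => 125/32
g(BBBBRBBBRR) = { 0 1 2 3 7/2 15/4 31/8 | 125/32 63/16 4 } => 249/64
g(BBBBRBBBRRB) = { 0 1 2 3 7/2 15/4 31/8 249/64 | 125/32 63/16 4 } => 499/128
g(BBBBRBBBRRBR) = { 0 1 2 3 7/2 15/4 31/8 249/64 | 499/128 125/32 63/16 4 } => 997/256
g(BBBBRBBBRRBRB) = { 0 1 2 3 7/2 15/4 31/8 249/64 997/256 | 499/128 125/32 63/16 4 } => 1995/512
g(BBBBRBBBRRBRBR) = { 0 1 2 3 7/2 15/4 31/8 249/64 997/256 | 1995/512 499/128 125/32 63/16 4 } => 3989/1024
g(BBBBRBBBRRBRBRR) = { 0 1 2 3 7/2 15/4 31/8 249/64 997/256 | 3989/1024 1995/512 499/128 125/32 63/16 4 } => 7977/2048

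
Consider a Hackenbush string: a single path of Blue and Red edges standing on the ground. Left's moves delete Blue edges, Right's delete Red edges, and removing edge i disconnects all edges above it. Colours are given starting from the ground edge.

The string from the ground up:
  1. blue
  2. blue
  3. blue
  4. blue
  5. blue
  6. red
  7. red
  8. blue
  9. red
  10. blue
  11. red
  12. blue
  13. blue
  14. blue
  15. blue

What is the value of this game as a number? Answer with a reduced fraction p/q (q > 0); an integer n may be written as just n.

4447/1024

edge 1 of 15 (blue): { 0 | — } ⇒ 1
edge 2 of 15 (blue): { 0; 1 | — } ⇒ 2
edge 3 of 15 (blue): { 0; 1; 2 | — } ⇒ 3
edge 4 of 15 (blue): { 0; 1; 2; 3 | — } ⇒ 4
edge 5 of 15 (blue): { 0; 1; 2; 3; 4 | — } ⇒ 5
edge 6 of 15 (red): { 0; 1; 2; 3; 4 | 5 } ⇒ 9/2
edge 7 of 15 (red): { 0; 1; 2; 3; 4 | 9/2; 5 } ⇒ 17/4
edge 8 of 15 (blue): { 0; 1; 2; 3; 4; 17/4 | 9/2; 5 } ⇒ 35/8
edge 9 of 15 (red): { 0; 1; 2; 3; 4; 17/4 | 35/8; 9/2; 5 } ⇒ 69/16
edge 10 of 15 (blue): { 0; 1; 2; 3; 4; 17/4; 69/16 | 35/8; 9/2; 5 } ⇒ 139/32
edge 11 of 15 (red): { 0; 1; 2; 3; 4; 17/4; 69/16 | 139/32; 35/8; 9/2; 5 } ⇒ 277/64
edge 12 of 15 (blue): { 0; 1; 2; 3; 4; 17/4; 69/16; 277/64 | 139/32; 35/8; 9/2; 5 } ⇒ 555/128
edge 13 of 15 (blue): { 0; 1; 2; 3; 4; 17/4; 69/16; 277/64; 555/128 | 139/32; 35/8; 9/2; 5 } ⇒ 1111/256
edge 14 of 15 (blue): { 0; 1; 2; 3; 4; 17/4; 69/16; 277/64; 555/128; 1111/256 | 139/32; 35/8; 9/2; 5 } ⇒ 2223/512
edge 15 of 15 (blue): { 0; 1; 2; 3; 4; 17/4; 69/16; 277/64; 555/128; 1111/256; 2223/512 | 139/32; 35/8; 9/2; 5 } ⇒ 4447/1024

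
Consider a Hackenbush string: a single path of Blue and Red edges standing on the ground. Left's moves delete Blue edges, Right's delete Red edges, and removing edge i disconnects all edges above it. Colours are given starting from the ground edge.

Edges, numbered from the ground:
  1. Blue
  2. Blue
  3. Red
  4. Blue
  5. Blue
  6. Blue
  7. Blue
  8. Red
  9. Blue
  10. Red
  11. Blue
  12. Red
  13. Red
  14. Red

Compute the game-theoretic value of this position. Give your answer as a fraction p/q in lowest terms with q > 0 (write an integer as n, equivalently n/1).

edge 1 of 14 (Blue): { 0 | ∅ } => 1
edge 2 of 14 (Blue): { 0; 1 | ∅ } => 2
edge 3 of 14 (Red): { 0; 1 | 2 } => 3/2
edge 4 of 14 (Blue): { 0; 1; 3/2 | 2 } => 7/4
edge 5 of 14 (Blue): { 0; 1; 3/2; 7/4 | 2 } => 15/8
edge 6 of 14 (Blue): { 0; 1; 3/2; 7/4; 15/8 | 2 } => 31/16
edge 7 of 14 (Blue): { 0; 1; 3/2; 7/4; 15/8; 31/16 | 2 } => 63/32
edge 8 of 14 (Red): { 0; 1; 3/2; 7/4; 15/8; 31/16 | 63/32; 2 } => 125/64
edge 9 of 14 (Blue): { 0; 1; 3/2; 7/4; 15/8; 31/16; 125/64 | 63/32; 2 } => 251/128
edge 10 of 14 (Red): { 0; 1; 3/2; 7/4; 15/8; 31/16; 125/64 | 251/128; 63/32; 2 } => 501/256
edge 11 of 14 (Blue): { 0; 1; 3/2; 7/4; 15/8; 31/16; 125/64; 501/256 | 251/128; 63/32; 2 } => 1003/512
edge 12 of 14 (Red): { 0; 1; 3/2; 7/4; 15/8; 31/16; 125/64; 501/256 | 1003/512; 251/128; 63/32; 2 } => 2005/1024
edge 13 of 14 (Red): { 0; 1; 3/2; 7/4; 15/8; 31/16; 125/64; 501/256 | 2005/1024; 1003/512; 251/128; 63/32; 2 } => 4009/2048
edge 14 of 14 (Red): { 0; 1; 3/2; 7/4; 15/8; 31/16; 125/64; 501/256 | 4009/2048; 2005/1024; 1003/512; 251/128; 63/32; 2 } => 8017/4096

8017/4096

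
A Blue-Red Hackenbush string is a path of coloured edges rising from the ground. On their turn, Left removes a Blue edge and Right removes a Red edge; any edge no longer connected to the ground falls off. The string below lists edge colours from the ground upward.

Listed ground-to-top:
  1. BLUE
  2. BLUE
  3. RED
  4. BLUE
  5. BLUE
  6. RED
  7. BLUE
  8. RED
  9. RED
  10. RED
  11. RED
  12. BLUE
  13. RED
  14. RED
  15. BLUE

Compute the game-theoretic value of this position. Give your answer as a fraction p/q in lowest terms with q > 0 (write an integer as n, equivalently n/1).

edge 1 of 15 (BLUE): { 0 | — } -> 1
edge 2 of 15 (BLUE): { 0, 1 | — } -> 2
edge 3 of 15 (RED): { 0, 1 | 2 } -> 3/2
edge 4 of 15 (BLUE): { 0, 1, 3/2 | 2 } -> 7/4
edge 5 of 15 (BLUE): { 0, 1, 3/2, 7/4 | 2 } -> 15/8
edge 6 of 15 (RED): { 0, 1, 3/2, 7/4 | 15/8, 2 } -> 29/16
edge 7 of 15 (BLUE): { 0, 1, 3/2, 7/4, 29/16 | 15/8, 2 } -> 59/32
edge 8 of 15 (RED): { 0, 1, 3/2, 7/4, 29/16 | 59/32, 15/8, 2 } -> 117/64
edge 9 of 15 (RED): { 0, 1, 3/2, 7/4, 29/16 | 117/64, 59/32, 15/8, 2 } -> 233/128
edge 10 of 15 (RED): { 0, 1, 3/2, 7/4, 29/16 | 233/128, 117/64, 59/32, 15/8, 2 } -> 465/256
edge 11 of 15 (RED): { 0, 1, 3/2, 7/4, 29/16 | 465/256, 233/128, 117/64, 59/32, 15/8, 2 } -> 929/512
edge 12 of 15 (BLUE): { 0, 1, 3/2, 7/4, 29/16, 929/512 | 465/256, 233/128, 117/64, 59/32, 15/8, 2 } -> 1859/1024
edge 13 of 15 (RED): { 0, 1, 3/2, 7/4, 29/16, 929/512 | 1859/1024, 465/256, 233/128, 117/64, 59/32, 15/8, 2 } -> 3717/2048
edge 14 of 15 (RED): { 0, 1, 3/2, 7/4, 29/16, 929/512 | 3717/2048, 1859/1024, 465/256, 233/128, 117/64, 59/32, 15/8, 2 } -> 7433/4096
edge 15 of 15 (BLUE): { 0, 1, 3/2, 7/4, 29/16, 929/512, 7433/4096 | 3717/2048, 1859/1024, 465/256, 233/128, 117/64, 59/32, 15/8, 2 } -> 14867/8192

14867/8192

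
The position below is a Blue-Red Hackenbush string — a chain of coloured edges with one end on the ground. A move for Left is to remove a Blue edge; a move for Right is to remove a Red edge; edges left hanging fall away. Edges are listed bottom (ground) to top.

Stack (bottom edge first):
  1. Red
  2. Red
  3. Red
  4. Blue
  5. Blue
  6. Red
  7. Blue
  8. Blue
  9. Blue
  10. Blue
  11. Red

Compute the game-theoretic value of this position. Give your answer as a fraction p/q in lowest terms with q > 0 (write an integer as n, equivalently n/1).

-579/256

G(R) = {  | 0 } so -1
G(RR) = {  | -1,0 } so -2
G(RRR) = {  | -2,-1,0 } so -3
G(RRRB) = { -3 | -2,-1,0 } so -5/2
G(RRRBB) = { -3,-5/2 | -2,-1,0 } so -9/4
G(RRRBBR) = { -3,-5/2 | -9/4,-2,-1,0 } so -19/8
G(RRRBBRB) = { -3,-5/2,-19/8 | -9/4,-2,-1,0 } so -37/16
G(RRRBBRBB) = { -3,-5/2,-19/8,-37/16 | -9/4,-2,-1,0 } so -73/32
G(RRRBBRBBB) = { -3,-5/2,-19/8,-37/16,-73/32 | -9/4,-2,-1,0 } so -145/64
G(RRRBBRBBBB) = { -3,-5/2,-19/8,-37/16,-73/32,-145/64 | -9/4,-2,-1,0 } so -289/128
G(RRRBBRBBBBR) = { -3,-5/2,-19/8,-37/16,-73/32,-145/64 | -289/128,-9/4,-2,-1,0 } so -579/256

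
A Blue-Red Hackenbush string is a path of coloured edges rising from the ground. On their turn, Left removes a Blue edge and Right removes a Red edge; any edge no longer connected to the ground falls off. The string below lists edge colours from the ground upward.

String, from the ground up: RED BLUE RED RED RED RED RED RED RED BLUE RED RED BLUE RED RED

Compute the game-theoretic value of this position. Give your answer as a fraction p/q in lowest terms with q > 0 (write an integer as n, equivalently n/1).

-16311/16384

Build g(s[:k]) for k = 1..15, string s = RED BLUE RED RED RED RED RED RED RED BLUE RED RED BLUE RED RED.
g_1 [R]  L=[—]  R=[0]  = -1
g_2 [RB]  L=[-1]  R=[0]  = -1/2
g_3 [RBR]  L=[-1]  R=[-1/2,0]  = -3/4
g_4 [RBRR]  L=[-1]  R=[-3/4,-1/2,0]  = -7/8
g_5 [RBRRR]  L=[-1]  R=[-7/8,-3/4,-1/2,0]  = -15/16
g_6 [RBRRRR]  L=[-1]  R=[-15/16,-7/8,-3/4,-1/2,0]  = -31/32
g_7 [RBRRRRR]  L=[-1]  R=[-31/32,-15/16,-7/8,-3/4,-1/2,0]  = -63/64
g_8 [RBRRRRRR]  L=[-1]  R=[-63/64,-31/32,-15/16,-7/8,-3/4,-1/2,0]  = -127/128
g_9 [RBRRRRRRR]  L=[-1]  R=[-127/128,-63/64,-31/32,-15/16,-7/8,-3/4,-1/2,0]  = -255/256
g_10 [RBRRRRRRRB]  L=[-1,-255/256]  R=[-127/128,-63/64,-31/32,-15/16,-7/8,-3/4,-1/2,0]  = -509/512
g_11 [RBRRRRRRRBR]  L=[-1,-255/256]  R=[-509/512,-127/128,-63/64,-31/32,-15/16,-7/8,-3/4,-1/2,0]  = -1019/1024
g_12 [RBRRRRRRRBRR]  L=[-1,-255/256]  R=[-1019/1024,-509/512,-127/128,-63/64,-31/32,-15/16,-7/8,-3/4,-1/2,0]  = -2039/2048
g_13 [RBRRRRRRRBRRB]  L=[-1,-255/256,-2039/2048]  R=[-1019/1024,-509/512,-127/128,-63/64,-31/32,-15/16,-7/8,-3/4,-1/2,0]  = -4077/4096
g_14 [RBRRRRRRRBRRBR]  L=[-1,-255/256,-2039/2048]  R=[-4077/4096,-1019/1024,-509/512,-127/128,-63/64,-31/32,-15/16,-7/8,-3/4,-1/2,0]  = -8155/8192
g_15 [RBRRRRRRRBRRBRR]  L=[-1,-255/256,-2039/2048]  R=[-8155/8192,-4077/4096,-1019/1024,-509/512,-127/128,-63/64,-31/32,-15/16,-7/8,-3/4,-1/2,0]  = -16311/16384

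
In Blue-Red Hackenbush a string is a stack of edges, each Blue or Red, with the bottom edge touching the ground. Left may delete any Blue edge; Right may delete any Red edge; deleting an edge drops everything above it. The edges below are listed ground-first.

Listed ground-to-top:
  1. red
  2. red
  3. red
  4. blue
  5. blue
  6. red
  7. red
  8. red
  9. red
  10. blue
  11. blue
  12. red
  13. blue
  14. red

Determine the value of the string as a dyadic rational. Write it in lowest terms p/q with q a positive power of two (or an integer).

Build G(s[:k]) for k = 1..14, string s = red red red blue blue red red red red blue blue red blue red.
step 1: add red to get r; options L={ · } R={ 0 } gives -1
step 2: add red to get rr; options L={ · } R={ -1 0 } gives -2
step 3: add red to get rrr; options L={ · } R={ -2 -1 0 } gives -3
step 4: add blue to get rrrb; options L={ -3 } R={ -2 -1 0 } gives -5/2
step 5: add blue to get rrrbb; options L={ -3 -5/2 } R={ -2 -1 0 } gives -9/4
step 6: add red to get rrrbbr; options L={ -3 -5/2 } R={ -9/4 -2 -1 0 } gives -19/8
step 7: add red to get rrrbbrr; options L={ -3 -5/2 } R={ -19/8 -9/4 -2 -1 0 } gives -39/16
step 8: add red to get rrrbbrrr; options L={ -3 -5/2 } R={ -39/16 -19/8 -9/4 -2 -1 0 } gives -79/32
step 9: add red to get rrrbbrrrr; options L={ -3 -5/2 } R={ -79/32 -39/16 -19/8 -9/4 -2 -1 0 } gives -159/64
step 10: add blue to get rrrbbrrrrb; options L={ -3 -5/2 -159/64 } R={ -79/32 -39/16 -19/8 -9/4 -2 -1 0 } gives -317/128
step 11: add blue to get rrrbbrrrrbb; options L={ -3 -5/2 -159/64 -317/128 } R={ -79/32 -39/16 -19/8 -9/4 -2 -1 0 } gives -633/256
step 12: add red to get rrrbbrrrrbbr; options L={ -3 -5/2 -159/64 -317/128 } R={ -633/256 -79/32 -39/16 -19/8 -9/4 -2 -1 0 } gives -1267/512
step 13: add blue to get rrrbbrrrrbbrb; options L={ -3 -5/2 -159/64 -317/128 -1267/512 } R={ -633/256 -79/32 -39/16 -19/8 -9/4 -2 -1 0 } gives -2533/1024
step 14: add red to get rrrbbrrrrbbrbr; options L={ -3 -5/2 -159/64 -317/128 -1267/512 } R={ -2533/1024 -633/256 -79/32 -39/16 -19/8 -9/4 -2 -1 0 } gives -5067/2048

-5067/2048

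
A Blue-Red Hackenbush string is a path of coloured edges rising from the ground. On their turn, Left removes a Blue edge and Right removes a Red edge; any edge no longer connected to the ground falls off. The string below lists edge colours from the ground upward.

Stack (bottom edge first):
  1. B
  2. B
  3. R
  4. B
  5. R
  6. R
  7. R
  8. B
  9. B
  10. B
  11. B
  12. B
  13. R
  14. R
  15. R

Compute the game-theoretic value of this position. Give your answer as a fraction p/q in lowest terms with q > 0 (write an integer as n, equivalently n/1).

12785/8192

Build v(s[:k]) for k = 1..15, string s = B B R B R R R B B B B B R R R.
v_1 [B]  L=[0]  R=[none]  = 1
v_2 [BB]  L=[0 1]  R=[none]  = 2
v_3 [BBR]  L=[0 1]  R=[2]  = 3/2
v_4 [BBRB]  L=[0 1 3/2]  R=[2]  = 7/4
v_5 [BBRBR]  L=[0 1 3/2]  R=[7/4 2]  = 13/8
v_6 [BBRBRR]  L=[0 1 3/2]  R=[13/8 7/4 2]  = 25/16
v_7 [BBRBRRR]  L=[0 1 3/2]  R=[25/16 13/8 7/4 2]  = 49/32
v_8 [BBRBRRRB]  L=[0 1 3/2 49/32]  R=[25/16 13/8 7/4 2]  = 99/64
v_9 [BBRBRRRBB]  L=[0 1 3/2 49/32 99/64]  R=[25/16 13/8 7/4 2]  = 199/128
v_10 [BBRBRRRBBB]  L=[0 1 3/2 49/32 99/64 199/128]  R=[25/16 13/8 7/4 2]  = 399/256
v_11 [BBRBRRRBBBB]  L=[0 1 3/2 49/32 99/64 199/128 399/256]  R=[25/16 13/8 7/4 2]  = 799/512
v_12 [BBRBRRRBBBBB]  L=[0 1 3/2 49/32 99/64 199/128 399/256 799/512]  R=[25/16 13/8 7/4 2]  = 1599/1024
v_13 [BBRBRRRBBBBBR]  L=[0 1 3/2 49/32 99/64 199/128 399/256 799/512]  R=[1599/1024 25/16 13/8 7/4 2]  = 3197/2048
v_14 [BBRBRRRBBBBBRR]  L=[0 1 3/2 49/32 99/64 199/128 399/256 799/512]  R=[3197/2048 1599/1024 25/16 13/8 7/4 2]  = 6393/4096
v_15 [BBRBRRRBBBBBRRR]  L=[0 1 3/2 49/32 99/64 199/128 399/256 799/512]  R=[6393/4096 3197/2048 1599/1024 25/16 13/8 7/4 2]  = 12785/8192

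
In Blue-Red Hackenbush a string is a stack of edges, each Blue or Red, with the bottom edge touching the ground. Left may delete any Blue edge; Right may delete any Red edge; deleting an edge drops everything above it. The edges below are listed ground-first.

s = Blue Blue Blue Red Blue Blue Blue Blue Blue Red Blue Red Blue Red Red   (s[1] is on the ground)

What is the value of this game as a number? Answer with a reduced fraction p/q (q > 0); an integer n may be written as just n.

Build value(s[:k]) for k = 1..15, string s = Blue Blue Blue Red Blue Blue Blue Blue Blue Red Blue Red Blue Red Red.
value(B) = { 0 | none } = 1
value(BB) = { 0 1 | none } = 2
value(BBB) = { 0 1 2 | none } = 3
value(BBBR) = { 0 1 2 | 3 } = 5/2
value(BBBRB) = { 0 1 2 5/2 | 3 } = 11/4
value(BBBRBB) = { 0 1 2 5/2 11/4 | 3 } = 23/8
value(BBBRBBB) = { 0 1 2 5/2 11/4 23/8 | 3 } = 47/16
value(BBBRBBBB) = { 0 1 2 5/2 11/4 23/8 47/16 | 3 } = 95/32
value(BBBRBBBBB) = { 0 1 2 5/2 11/4 23/8 47/16 95/32 | 3 } = 191/64
value(BBBRBBBBBR) = { 0 1 2 5/2 11/4 23/8 47/16 95/32 | 191/64 3 } = 381/128
value(BBBRBBBBBRB) = { 0 1 2 5/2 11/4 23/8 47/16 95/32 381/128 | 191/64 3 } = 763/256
value(BBBRBBBBBRBR) = { 0 1 2 5/2 11/4 23/8 47/16 95/32 381/128 | 763/256 191/64 3 } = 1525/512
value(BBBRBBBBBRBRB) = { 0 1 2 5/2 11/4 23/8 47/16 95/32 381/128 1525/512 | 763/256 191/64 3 } = 3051/1024
value(BBBRBBBBBRBRBR) = { 0 1 2 5/2 11/4 23/8 47/16 95/32 381/128 1525/512 | 3051/1024 763/256 191/64 3 } = 6101/2048
value(BBBRBBBBBRBRBRR) = { 0 1 2 5/2 11/4 23/8 47/16 95/32 381/128 1525/512 | 6101/2048 3051/1024 763/256 191/64 3 } = 12201/4096

12201/4096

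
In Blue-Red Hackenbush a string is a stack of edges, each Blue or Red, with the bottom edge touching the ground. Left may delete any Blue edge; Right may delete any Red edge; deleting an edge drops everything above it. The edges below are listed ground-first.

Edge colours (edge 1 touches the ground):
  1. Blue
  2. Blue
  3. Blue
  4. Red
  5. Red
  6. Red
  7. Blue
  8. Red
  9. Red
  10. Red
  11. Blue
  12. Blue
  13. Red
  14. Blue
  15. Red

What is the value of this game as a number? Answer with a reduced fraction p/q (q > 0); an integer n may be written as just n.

8757/4096

step 1: add Blue to get B; options L={ 0 } R={ (no moves) } = 1
step 2: add Blue to get BB; options L={ 0 1 } R={ (no moves) } = 2
step 3: add Blue to get BBB; options L={ 0 1 2 } R={ (no moves) } = 3
step 4: add Red to get BBBR; options L={ 0 1 2 } R={ 3 } = 5/2
step 5: add Red to get BBBRR; options L={ 0 1 2 } R={ 5/2 3 } = 9/4
step 6: add Red to get BBBRRR; options L={ 0 1 2 } R={ 9/4 5/2 3 } = 17/8
step 7: add Blue to get BBBRRRB; options L={ 0 1 2 17/8 } R={ 9/4 5/2 3 } = 35/16
step 8: add Red to get BBBRRRBR; options L={ 0 1 2 17/8 } R={ 35/16 9/4 5/2 3 } = 69/32
step 9: add Red to get BBBRRRBRR; options L={ 0 1 2 17/8 } R={ 69/32 35/16 9/4 5/2 3 } = 137/64
step 10: add Red to get BBBRRRBRRR; options L={ 0 1 2 17/8 } R={ 137/64 69/32 35/16 9/4 5/2 3 } = 273/128
step 11: add Blue to get BBBRRRBRRRB; options L={ 0 1 2 17/8 273/128 } R={ 137/64 69/32 35/16 9/4 5/2 3 } = 547/256
step 12: add Blue to get BBBRRRBRRRBB; options L={ 0 1 2 17/8 273/128 547/256 } R={ 137/64 69/32 35/16 9/4 5/2 3 } = 1095/512
step 13: add Red to get BBBRRRBRRRBBR; options L={ 0 1 2 17/8 273/128 547/256 } R={ 1095/512 137/64 69/32 35/16 9/4 5/2 3 } = 2189/1024
step 14: add Blue to get BBBRRRBRRRBBRB; options L={ 0 1 2 17/8 273/128 547/256 2189/1024 } R={ 1095/512 137/64 69/32 35/16 9/4 5/2 3 } = 4379/2048
step 15: add Red to get BBBRRRBRRRBBRBR; options L={ 0 1 2 17/8 273/128 547/256 2189/1024 } R={ 4379/2048 1095/512 137/64 69/32 35/16 9/4 5/2 3 } = 8757/4096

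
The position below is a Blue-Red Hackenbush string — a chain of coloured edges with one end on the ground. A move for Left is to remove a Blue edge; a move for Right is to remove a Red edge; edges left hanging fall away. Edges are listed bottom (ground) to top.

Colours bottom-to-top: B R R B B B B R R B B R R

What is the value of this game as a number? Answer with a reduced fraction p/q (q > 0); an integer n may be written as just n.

edge 1 of 13 (B): { 0 |  } ⇒ 1
edge 2 of 13 (R): { 0 | 1 } ⇒ 1/2
edge 3 of 13 (R): { 0 | 1/2,1 } ⇒ 1/4
edge 4 of 13 (B): { 0,1/4 | 1/2,1 } ⇒ 3/8
edge 5 of 13 (B): { 0,1/4,3/8 | 1/2,1 } ⇒ 7/16
edge 6 of 13 (B): { 0,1/4,3/8,7/16 | 1/2,1 } ⇒ 15/32
edge 7 of 13 (B): { 0,1/4,3/8,7/16,15/32 | 1/2,1 } ⇒ 31/64
edge 8 of 13 (R): { 0,1/4,3/8,7/16,15/32 | 31/64,1/2,1 } ⇒ 61/128
edge 9 of 13 (R): { 0,1/4,3/8,7/16,15/32 | 61/128,31/64,1/2,1 } ⇒ 121/256
edge 10 of 13 (B): { 0,1/4,3/8,7/16,15/32,121/256 | 61/128,31/64,1/2,1 } ⇒ 243/512
edge 11 of 13 (B): { 0,1/4,3/8,7/16,15/32,121/256,243/512 | 61/128,31/64,1/2,1 } ⇒ 487/1024
edge 12 of 13 (R): { 0,1/4,3/8,7/16,15/32,121/256,243/512 | 487/1024,61/128,31/64,1/2,1 } ⇒ 973/2048
edge 13 of 13 (R): { 0,1/4,3/8,7/16,15/32,121/256,243/512 | 973/2048,487/1024,61/128,31/64,1/2,1 } ⇒ 1945/4096

1945/4096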